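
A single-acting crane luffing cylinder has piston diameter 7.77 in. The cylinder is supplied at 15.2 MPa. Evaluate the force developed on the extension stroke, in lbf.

Cap-side area A_cap = π/4 × (7.77 in)² = 47.42 in^2
F = P × A_cap = 15.2 MPa × A_cap

F ≈ 1.05e5 lbf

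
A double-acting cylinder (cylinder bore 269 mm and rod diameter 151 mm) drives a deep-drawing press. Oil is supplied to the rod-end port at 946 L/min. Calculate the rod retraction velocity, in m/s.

Rod-side annular area A_ann = π/4 × (269² − 151²) = 38920 mm^2
Flow into the rod-end port fills the annular volume.
v = Q / A

v ≈ 0.405 m/s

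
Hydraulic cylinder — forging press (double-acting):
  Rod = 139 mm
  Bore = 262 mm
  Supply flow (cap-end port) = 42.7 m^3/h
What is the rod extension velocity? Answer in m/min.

v ≈ 13.2 m/min

Cap-side area A_cap = π/4 × (262 mm)² = 53910 mm^2
v = Q / A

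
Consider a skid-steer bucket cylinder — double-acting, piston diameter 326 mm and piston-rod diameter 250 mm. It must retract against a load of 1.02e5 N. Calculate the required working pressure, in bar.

P ≈ 29.7 bar

Rod-side annular area A_ann = π/4 × (326² − 250²) = 34380 mm^2
Retraction: pressure acts on the annular area.
P = F / A = 1.02e5 N / A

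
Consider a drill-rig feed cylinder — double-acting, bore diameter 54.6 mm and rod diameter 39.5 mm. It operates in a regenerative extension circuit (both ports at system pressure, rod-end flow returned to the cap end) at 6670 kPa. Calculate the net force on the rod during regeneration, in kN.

F ≈ 8.17 kN

With equal pressure on both faces, forces on the annular region cancel; the net push is pressure × rod cross-section.
Rod cross-section A_rod = π/4 × (39.5 mm)² = 1225 mm^2
F = P × A_rod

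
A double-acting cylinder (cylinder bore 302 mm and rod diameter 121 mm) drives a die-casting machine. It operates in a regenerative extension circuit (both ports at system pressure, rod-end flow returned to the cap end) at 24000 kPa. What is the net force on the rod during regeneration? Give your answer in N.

With equal pressure on both faces, forces on the annular region cancel; the net push is pressure × rod cross-section.
Rod cross-section A_rod = π/4 × (121 mm)² = 11500 mm^2
F = P × A_rod

F ≈ 2.76e5 N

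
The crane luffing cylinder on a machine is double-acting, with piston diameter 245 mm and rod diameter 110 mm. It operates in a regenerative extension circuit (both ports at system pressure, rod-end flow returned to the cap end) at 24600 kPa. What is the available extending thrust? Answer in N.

With equal pressure on both faces, forces on the annular region cancel; the net push is pressure × rod cross-section.
Rod cross-section A_rod = π/4 × (110 mm)² = 9503 mm^2
F = P × A_rod

F ≈ 2.34e5 N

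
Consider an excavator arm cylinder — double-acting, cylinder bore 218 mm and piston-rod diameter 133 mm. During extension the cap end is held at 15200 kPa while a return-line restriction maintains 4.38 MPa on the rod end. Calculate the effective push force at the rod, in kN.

Cap-side area A_cap = π/4 × (218 mm)² = 37330 mm^2
Rod-side annular area A_ann = π/4 × (218² − 133²) = 23430 mm^2
Net thrust = P_cap·A_cap − P_rod·A_ann = 567.3 kN − 102.6 kN

F ≈ 465 kN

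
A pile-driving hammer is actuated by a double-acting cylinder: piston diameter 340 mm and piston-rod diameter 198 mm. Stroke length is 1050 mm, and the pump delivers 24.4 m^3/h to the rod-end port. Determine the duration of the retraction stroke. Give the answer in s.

Rod-side annular area A_ann = π/4 × (340² − 198²) = 60000 mm^2
Swept volume V = A × L; t = V / Q = A·L / Q

t ≈ 9.30 s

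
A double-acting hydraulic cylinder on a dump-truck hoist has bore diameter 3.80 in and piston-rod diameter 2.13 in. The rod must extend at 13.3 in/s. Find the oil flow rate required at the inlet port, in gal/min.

Q ≈ 39.2 gal/min

Cap-side area A_cap = π/4 × (3.80 in)² = 11.34 in^2
Q = A × v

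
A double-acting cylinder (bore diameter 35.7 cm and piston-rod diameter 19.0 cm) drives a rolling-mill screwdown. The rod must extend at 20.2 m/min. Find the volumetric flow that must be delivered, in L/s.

Cap-side area A_cap = π/4 × (35.7 cm)² = 1001 cm^2
Q = A × v

Q ≈ 33.7 L/s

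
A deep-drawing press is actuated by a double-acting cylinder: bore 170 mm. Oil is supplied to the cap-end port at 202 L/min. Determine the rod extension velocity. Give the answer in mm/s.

v ≈ 148 mm/s

Cap-side area A_cap = π/4 × (170 mm)² = 22700 mm^2
v = Q / A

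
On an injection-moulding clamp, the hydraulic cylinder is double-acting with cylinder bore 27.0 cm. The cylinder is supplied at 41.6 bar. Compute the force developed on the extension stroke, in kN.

F ≈ 238 kN

Cap-side area A_cap = π/4 × (27.0 cm)² = 572.6 cm^2
F = P × A_cap = 41.6 bar × A_cap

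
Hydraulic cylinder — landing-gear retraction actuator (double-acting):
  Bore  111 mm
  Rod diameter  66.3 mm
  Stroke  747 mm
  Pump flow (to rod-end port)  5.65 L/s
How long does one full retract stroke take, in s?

Rod-side annular area A_ann = π/4 × (111² − 66.3²) = 6225 mm^2
Swept volume V = A × L; t = V / Q = A·L / Q

t ≈ 0.823 s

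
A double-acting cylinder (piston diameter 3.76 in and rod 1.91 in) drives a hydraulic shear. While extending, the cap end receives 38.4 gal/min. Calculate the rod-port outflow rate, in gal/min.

Cap-side area A_cap = π/4 × (3.76 in)² = 11.10 in^2
Rod-side annular area A_ann = π/4 × (3.76² − 1.91²) = 8.238 in^2
Piston speed v = Q_in/A_cap; rod-end outflow Q_out = v × A_ann = Q_in × A_ann/A_cap.

Q_out ≈ 28.5 gal/min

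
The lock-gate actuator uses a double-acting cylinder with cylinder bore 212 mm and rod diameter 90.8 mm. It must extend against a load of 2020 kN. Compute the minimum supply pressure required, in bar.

P ≈ 572 bar

Cap-side area A_cap = π/4 × (212 mm)² = 35300 mm^2
P = F / A = 2020 kN / A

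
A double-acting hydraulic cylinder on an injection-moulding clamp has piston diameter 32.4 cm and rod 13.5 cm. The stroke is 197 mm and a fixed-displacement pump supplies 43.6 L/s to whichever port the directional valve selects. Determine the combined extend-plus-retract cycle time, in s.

t ≈ 0.680 s

Cap-side area A_cap = π/4 × (32.4 cm)² = 824.5 cm^2
Rod-side annular area A_ann = π/4 × (32.4² − 13.5²) = 681.3 cm^2
t_ext = A_cap·L/Q = 0.3725 s
t_ret = A_ann·L/Q = 0.3079 s
t_cycle = t_ext + t_ret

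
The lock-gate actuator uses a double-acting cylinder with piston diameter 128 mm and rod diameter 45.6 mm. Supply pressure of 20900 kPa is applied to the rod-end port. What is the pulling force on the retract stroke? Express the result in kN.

Rod-side annular area A_ann = π/4 × (128² − 45.6²) = 11230 mm^2
On retraction the pressure acts on the annular area (bore minus rod).
F = P × A_ann

F ≈ 235 kN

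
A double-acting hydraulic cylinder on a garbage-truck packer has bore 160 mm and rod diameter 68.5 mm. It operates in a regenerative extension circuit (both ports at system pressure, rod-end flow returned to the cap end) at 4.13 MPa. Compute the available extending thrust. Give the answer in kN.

F ≈ 15.2 kN

With equal pressure on both faces, forces on the annular region cancel; the net push is pressure × rod cross-section.
Rod cross-section A_rod = π/4 × (68.5 mm)² = 3685 mm^2
F = P × A_rod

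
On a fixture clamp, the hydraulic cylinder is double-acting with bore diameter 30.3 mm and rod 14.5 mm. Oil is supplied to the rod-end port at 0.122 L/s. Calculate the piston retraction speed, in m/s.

Rod-side annular area A_ann = π/4 × (30.3² − 14.5²) = 555.9 mm^2
Flow into the rod-end port fills the annular volume.
v = Q / A

v ≈ 0.219 m/s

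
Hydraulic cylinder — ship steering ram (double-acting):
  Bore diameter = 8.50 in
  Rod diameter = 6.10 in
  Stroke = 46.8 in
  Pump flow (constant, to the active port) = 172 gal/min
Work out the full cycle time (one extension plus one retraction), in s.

t ≈ 5.96 s

Cap-side area A_cap = π/4 × (8.50 in)² = 56.75 in^2
Rod-side annular area A_ann = π/4 × (8.50² − 6.10²) = 27.52 in^2
t_ext = A_cap·L/Q = 4.010 s
t_ret = A_ann·L/Q = 1.945 s
t_cycle = t_ext + t_ret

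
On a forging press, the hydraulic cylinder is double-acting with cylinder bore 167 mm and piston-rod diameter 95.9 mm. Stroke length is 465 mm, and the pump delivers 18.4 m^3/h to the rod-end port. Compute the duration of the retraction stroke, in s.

Rod-side annular area A_ann = π/4 × (167² − 95.9²) = 14680 mm^2
Swept volume V = A × L; t = V / Q = A·L / Q

t ≈ 1.34 s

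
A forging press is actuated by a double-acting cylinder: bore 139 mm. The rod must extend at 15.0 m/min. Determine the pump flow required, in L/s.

Cap-side area A_cap = π/4 × (139 mm)² = 15170 mm^2
Q = A × v

Q ≈ 3.79 L/s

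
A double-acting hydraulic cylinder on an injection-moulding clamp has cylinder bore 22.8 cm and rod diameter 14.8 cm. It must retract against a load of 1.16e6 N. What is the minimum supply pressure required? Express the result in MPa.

P ≈ 49.1 MPa

Rod-side annular area A_ann = π/4 × (22.8² − 14.8²) = 236.2 cm^2
Retraction: pressure acts on the annular area.
P = F / A = 1.16e6 N / A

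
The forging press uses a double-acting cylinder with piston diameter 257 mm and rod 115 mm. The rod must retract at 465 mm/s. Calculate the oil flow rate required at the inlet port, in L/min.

Rod-side annular area A_ann = π/4 × (257² − 115²) = 41490 mm^2
Q = A × v

Q ≈ 1160 L/min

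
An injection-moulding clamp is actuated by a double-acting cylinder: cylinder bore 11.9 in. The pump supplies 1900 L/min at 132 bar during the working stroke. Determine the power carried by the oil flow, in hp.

Hydraulic power = P × Q

W ≈ 561 hp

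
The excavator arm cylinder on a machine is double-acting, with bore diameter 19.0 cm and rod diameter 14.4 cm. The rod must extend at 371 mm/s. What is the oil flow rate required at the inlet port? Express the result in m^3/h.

Cap-side area A_cap = π/4 × (19.0 cm)² = 283.5 cm^2
Q = A × v

Q ≈ 37.9 m^3/h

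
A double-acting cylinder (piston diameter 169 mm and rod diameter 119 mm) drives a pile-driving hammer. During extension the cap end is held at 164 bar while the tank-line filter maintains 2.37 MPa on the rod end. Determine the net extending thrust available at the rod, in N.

Cap-side area A_cap = π/4 × (169 mm)² = 22430 mm^2
Rod-side annular area A_ann = π/4 × (169² − 119²) = 11310 mm^2
Net thrust = P_cap·A_cap − P_rod·A_ann = 3.679e5 N − 26800 N

F ≈ 3.41e5 N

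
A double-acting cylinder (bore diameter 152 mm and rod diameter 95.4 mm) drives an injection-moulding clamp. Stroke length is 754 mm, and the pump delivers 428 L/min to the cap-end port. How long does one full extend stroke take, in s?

t ≈ 1.92 s

Cap-side area A_cap = π/4 × (152 mm)² = 18150 mm^2
Swept volume V = A × L; t = V / Q = A·L / Q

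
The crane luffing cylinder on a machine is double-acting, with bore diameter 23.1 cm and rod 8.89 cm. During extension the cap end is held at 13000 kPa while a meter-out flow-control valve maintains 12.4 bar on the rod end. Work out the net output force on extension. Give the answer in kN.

Cap-side area A_cap = π/4 × (23.1 cm)² = 419.1 cm^2
Rod-side annular area A_ann = π/4 × (23.1² − 8.89²) = 357.0 cm^2
Net thrust = P_cap·A_cap − P_rod·A_ann = 544.8 kN − 44.27 kN

F ≈ 501 kN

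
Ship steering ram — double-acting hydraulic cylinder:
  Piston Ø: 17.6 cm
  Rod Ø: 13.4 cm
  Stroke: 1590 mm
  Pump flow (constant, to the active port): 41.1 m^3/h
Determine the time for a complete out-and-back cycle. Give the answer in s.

t ≈ 4.81 s

Cap-side area A_cap = π/4 × (17.6 cm)² = 243.3 cm^2
Rod-side annular area A_ann = π/4 × (17.6² − 13.4²) = 102.3 cm^2
t_ext = A_cap·L/Q = 3.388 s
t_ret = A_ann·L/Q = 1.424 s
t_cycle = t_ext + t_ret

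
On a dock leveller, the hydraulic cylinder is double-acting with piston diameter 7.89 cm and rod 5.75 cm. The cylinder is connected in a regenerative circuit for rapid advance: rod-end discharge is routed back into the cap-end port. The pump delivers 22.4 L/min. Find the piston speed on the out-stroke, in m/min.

In regeneration the rod-end outflow joins the pump flow into the cap end, so the net volume the pump must supply per unit advance equals the rod cross-section area.
Rod cross-section A_rod = π/4 × (5.75 cm)² = 25.97 cm^2
v = Q_pump / A_rod

v ≈ 8.63 m/min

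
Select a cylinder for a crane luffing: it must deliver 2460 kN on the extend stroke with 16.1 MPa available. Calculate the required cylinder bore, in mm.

D ≈ 441 mm

Extension force acts on the full piston face: F = P × (π/4)D².
D = √(4F / (πP)) = √(4 × 2460 kN / (π × 16.1 MPa))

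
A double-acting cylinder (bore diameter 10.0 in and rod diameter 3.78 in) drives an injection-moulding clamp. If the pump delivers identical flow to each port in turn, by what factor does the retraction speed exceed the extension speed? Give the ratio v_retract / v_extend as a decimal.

Cap-side area A_cap = π/4 × (10.0 in)² = 78.54 in^2
Rod-side annular area A_ann = π/4 × (10.0² − 3.78²) = 67.32 in^2
For equal Q, v ∝ 1/A, so v_ret/v_ext = A_cap/A_ann.

v_ret/v_ext ≈ 1.17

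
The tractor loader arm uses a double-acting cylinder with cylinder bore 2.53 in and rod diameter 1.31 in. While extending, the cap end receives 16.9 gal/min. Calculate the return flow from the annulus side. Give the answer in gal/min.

Q_out ≈ 12.4 gal/min

Cap-side area A_cap = π/4 × (2.53 in)² = 5.027 in^2
Rod-side annular area A_ann = π/4 × (2.53² − 1.31²) = 3.679 in^2
Piston speed v = Q_in/A_cap; rod-end outflow Q_out = v × A_ann = Q_in × A_ann/A_cap.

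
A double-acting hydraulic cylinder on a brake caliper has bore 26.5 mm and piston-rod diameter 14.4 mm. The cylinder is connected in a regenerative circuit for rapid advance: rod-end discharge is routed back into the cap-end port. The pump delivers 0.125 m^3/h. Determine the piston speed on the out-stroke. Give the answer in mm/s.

v ≈ 213 mm/s

In regeneration the rod-end outflow joins the pump flow into the cap end, so the net volume the pump must supply per unit advance equals the rod cross-section area.
Rod cross-section A_rod = π/4 × (14.4 mm)² = 162.9 mm^2
v = Q_pump / A_rod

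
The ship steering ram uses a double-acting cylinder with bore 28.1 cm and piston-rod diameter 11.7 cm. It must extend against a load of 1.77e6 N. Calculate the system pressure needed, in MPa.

Cap-side area A_cap = π/4 × (28.1 cm)² = 620.2 cm^2
P = F / A = 1.77e6 N / A

P ≈ 28.5 MPa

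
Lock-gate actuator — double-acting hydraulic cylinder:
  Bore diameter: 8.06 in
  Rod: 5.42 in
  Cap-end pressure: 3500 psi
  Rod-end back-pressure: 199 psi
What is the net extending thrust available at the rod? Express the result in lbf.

Cap-side area A_cap = π/4 × (8.06 in)² = 51.02 in^2
Rod-side annular area A_ann = π/4 × (8.06² − 5.42²) = 27.95 in^2
Net thrust = P_cap·A_cap − P_rod·A_ann = 1.786e5 lbf − 5562 lbf

F ≈ 1.73e5 lbf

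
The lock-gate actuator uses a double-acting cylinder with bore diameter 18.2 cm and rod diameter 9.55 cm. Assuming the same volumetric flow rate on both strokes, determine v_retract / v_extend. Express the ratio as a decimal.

Cap-side area A_cap = π/4 × (18.2 cm)² = 260.2 cm^2
Rod-side annular area A_ann = π/4 × (18.2² − 9.55²) = 188.5 cm^2
For equal Q, v ∝ 1/A, so v_ret/v_ext = A_cap/A_ann.

v_ret/v_ext ≈ 1.38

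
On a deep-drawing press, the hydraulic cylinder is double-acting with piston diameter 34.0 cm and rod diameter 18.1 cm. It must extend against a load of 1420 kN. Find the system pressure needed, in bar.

Cap-side area A_cap = π/4 × (34.0 cm)² = 907.9 cm^2
P = F / A = 1420 kN / A

P ≈ 156 bar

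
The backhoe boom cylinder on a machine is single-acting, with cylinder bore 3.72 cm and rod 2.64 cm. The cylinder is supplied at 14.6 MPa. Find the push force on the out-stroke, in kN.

Cap-side area A_cap = π/4 × (3.72 cm)² = 10.87 cm^2
F = P × A_cap = 14.6 MPa × A_cap

F ≈ 15.9 kN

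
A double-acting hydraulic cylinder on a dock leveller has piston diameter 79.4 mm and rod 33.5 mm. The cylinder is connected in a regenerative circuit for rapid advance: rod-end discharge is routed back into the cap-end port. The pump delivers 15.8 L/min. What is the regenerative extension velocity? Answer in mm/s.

v ≈ 299 mm/s

In regeneration the rod-end outflow joins the pump flow into the cap end, so the net volume the pump must supply per unit advance equals the rod cross-section area.
Rod cross-section A_rod = π/4 × (33.5 mm)² = 881.4 mm^2
v = Q_pump / A_rod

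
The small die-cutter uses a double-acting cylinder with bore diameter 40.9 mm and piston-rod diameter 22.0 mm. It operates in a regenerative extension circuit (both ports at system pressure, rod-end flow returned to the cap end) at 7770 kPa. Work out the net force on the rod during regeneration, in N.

F ≈ 2950 N

With equal pressure on both faces, forces on the annular region cancel; the net push is pressure × rod cross-section.
Rod cross-section A_rod = π/4 × (22.0 mm)² = 380.1 mm^2
F = P × A_rod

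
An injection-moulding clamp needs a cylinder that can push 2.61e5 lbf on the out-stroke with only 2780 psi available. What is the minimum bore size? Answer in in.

Extension force acts on the full piston face: F = P × (π/4)D².
D = √(4F / (πP)) = √(4 × 2.61e5 lbf / (π × 2780 psi))

D ≈ 10.9 in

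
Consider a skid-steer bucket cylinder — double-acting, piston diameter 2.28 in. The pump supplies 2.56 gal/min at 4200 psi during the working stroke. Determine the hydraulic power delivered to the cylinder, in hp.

Hydraulic power = P × Q

W ≈ 6.27 hp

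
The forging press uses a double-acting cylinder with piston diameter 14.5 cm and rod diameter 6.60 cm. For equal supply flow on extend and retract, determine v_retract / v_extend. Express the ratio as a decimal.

v_ret/v_ext ≈ 1.26

Cap-side area A_cap = π/4 × (14.5 cm)² = 165.1 cm^2
Rod-side annular area A_ann = π/4 × (14.5² − 6.60²) = 130.9 cm^2
For equal Q, v ∝ 1/A, so v_ret/v_ext = A_cap/A_ann.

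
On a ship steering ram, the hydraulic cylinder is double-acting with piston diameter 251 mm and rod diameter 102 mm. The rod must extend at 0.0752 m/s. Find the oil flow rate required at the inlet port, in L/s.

Q ≈ 3.72 L/s

Cap-side area A_cap = π/4 × (251 mm)² = 49480 mm^2
Q = A × v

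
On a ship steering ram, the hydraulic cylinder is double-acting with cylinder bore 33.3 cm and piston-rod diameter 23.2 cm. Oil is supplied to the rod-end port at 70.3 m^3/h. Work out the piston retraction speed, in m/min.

v ≈ 26.1 m/min

Rod-side annular area A_ann = π/4 × (33.3² − 23.2²) = 448.2 cm^2
Flow into the rod-end port fills the annular volume.
v = Q / A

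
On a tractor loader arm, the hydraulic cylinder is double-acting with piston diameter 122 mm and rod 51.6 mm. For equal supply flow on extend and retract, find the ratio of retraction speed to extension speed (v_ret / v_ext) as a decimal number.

Cap-side area A_cap = π/4 × (122 mm)² = 11690 mm^2
Rod-side annular area A_ann = π/4 × (122² − 51.6²) = 9599 mm^2
For equal Q, v ∝ 1/A, so v_ret/v_ext = A_cap/A_ann.

v_ret/v_ext ≈ 1.22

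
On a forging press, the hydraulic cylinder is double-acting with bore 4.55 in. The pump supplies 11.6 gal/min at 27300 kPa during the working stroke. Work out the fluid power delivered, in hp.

W ≈ 26.8 hp

Hydraulic power = P × Q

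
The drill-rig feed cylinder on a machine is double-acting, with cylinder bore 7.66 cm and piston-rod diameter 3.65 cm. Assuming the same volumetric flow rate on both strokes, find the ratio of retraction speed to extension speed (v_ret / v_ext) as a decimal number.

v_ret/v_ext ≈ 1.29

Cap-side area A_cap = π/4 × (7.66 cm)² = 46.08 cm^2
Rod-side annular area A_ann = π/4 × (7.66² − 3.65²) = 35.62 cm^2
For equal Q, v ∝ 1/A, so v_ret/v_ext = A_cap/A_ann.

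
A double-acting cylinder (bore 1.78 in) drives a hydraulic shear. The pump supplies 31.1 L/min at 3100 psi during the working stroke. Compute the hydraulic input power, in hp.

W ≈ 14.9 hp

Hydraulic power = P × Q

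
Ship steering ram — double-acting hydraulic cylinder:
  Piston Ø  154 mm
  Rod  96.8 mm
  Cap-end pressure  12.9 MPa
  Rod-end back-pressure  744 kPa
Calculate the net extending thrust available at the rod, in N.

F ≈ 2.32e5 N

Cap-side area A_cap = π/4 × (154 mm)² = 18630 mm^2
Rod-side annular area A_ann = π/4 × (154² − 96.8²) = 11270 mm^2
Net thrust = P_cap·A_cap − P_rod·A_ann = 2.403e5 N − 8383 N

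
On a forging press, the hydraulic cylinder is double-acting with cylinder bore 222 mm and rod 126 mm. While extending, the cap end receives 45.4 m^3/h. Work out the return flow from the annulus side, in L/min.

Cap-side area A_cap = π/4 × (222 mm)² = 38710 mm^2
Rod-side annular area A_ann = π/4 × (222² − 126²) = 26240 mm^2
Piston speed v = Q_in/A_cap; rod-end outflow Q_out = v × A_ann = Q_in × A_ann/A_cap.

Q_out ≈ 513 L/min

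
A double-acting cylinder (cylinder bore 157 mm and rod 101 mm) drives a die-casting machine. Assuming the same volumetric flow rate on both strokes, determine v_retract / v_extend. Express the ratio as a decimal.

v_ret/v_ext ≈ 1.71

Cap-side area A_cap = π/4 × (157 mm)² = 19360 mm^2
Rod-side annular area A_ann = π/4 × (157² − 101²) = 11350 mm^2
For equal Q, v ∝ 1/A, so v_ret/v_ext = A_cap/A_ann.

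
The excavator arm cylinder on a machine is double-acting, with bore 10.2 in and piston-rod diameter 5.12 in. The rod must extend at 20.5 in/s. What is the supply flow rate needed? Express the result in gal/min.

Q ≈ 435 gal/min

Cap-side area A_cap = π/4 × (10.2 in)² = 81.71 in^2
Q = A × v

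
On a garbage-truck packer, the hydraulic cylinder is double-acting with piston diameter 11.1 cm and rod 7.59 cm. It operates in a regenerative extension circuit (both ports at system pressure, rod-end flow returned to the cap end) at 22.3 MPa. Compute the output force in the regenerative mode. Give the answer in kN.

F ≈ 101 kN

With equal pressure on both faces, forces on the annular region cancel; the net push is pressure × rod cross-section.
Rod cross-section A_rod = π/4 × (7.59 cm)² = 45.25 cm^2
F = P × A_rod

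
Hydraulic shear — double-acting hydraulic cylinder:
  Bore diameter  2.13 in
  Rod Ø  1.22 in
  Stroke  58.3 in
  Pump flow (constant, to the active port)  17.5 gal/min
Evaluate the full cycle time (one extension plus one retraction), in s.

Cap-side area A_cap = π/4 × (2.13 in)² = 3.563 in^2
Rod-side annular area A_ann = π/4 × (2.13² − 1.22²) = 2.394 in^2
t_ext = A_cap·L/Q = 3.083 s
t_ret = A_ann·L/Q = 2.072 s
t_cycle = t_ext + t_ret

t ≈ 5.16 s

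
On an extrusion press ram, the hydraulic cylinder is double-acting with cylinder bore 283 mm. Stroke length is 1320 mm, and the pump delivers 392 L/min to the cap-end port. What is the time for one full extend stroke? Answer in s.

t ≈ 12.7 s

Cap-side area A_cap = π/4 × (283 mm)² = 62900 mm^2
Swept volume V = A × L; t = V / Q = A·L / Q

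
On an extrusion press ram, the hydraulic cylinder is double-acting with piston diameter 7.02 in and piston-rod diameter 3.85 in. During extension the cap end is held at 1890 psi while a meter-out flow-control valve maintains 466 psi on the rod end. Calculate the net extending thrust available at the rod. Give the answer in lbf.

F ≈ 60500 lbf

Cap-side area A_cap = π/4 × (7.02 in)² = 38.70 in^2
Rod-side annular area A_ann = π/4 × (7.02² − 3.85²) = 27.06 in^2
Net thrust = P_cap·A_cap − P_rod·A_ann = 73150 lbf − 12610 lbf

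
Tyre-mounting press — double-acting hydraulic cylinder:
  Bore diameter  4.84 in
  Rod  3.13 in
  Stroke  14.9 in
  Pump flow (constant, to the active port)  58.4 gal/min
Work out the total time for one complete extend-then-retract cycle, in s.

Cap-side area A_cap = π/4 × (4.84 in)² = 18.40 in^2
Rod-side annular area A_ann = π/4 × (4.84² − 3.13²) = 10.70 in^2
t_ext = A_cap·L/Q = 1.219 s
t_ret = A_ann·L/Q = 0.7093 s
t_cycle = t_ext + t_ret

t ≈ 1.93 s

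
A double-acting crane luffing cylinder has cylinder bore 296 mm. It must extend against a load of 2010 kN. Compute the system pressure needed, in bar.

Cap-side area A_cap = π/4 × (296 mm)² = 68810 mm^2
P = F / A = 2010 kN / A

P ≈ 292 bar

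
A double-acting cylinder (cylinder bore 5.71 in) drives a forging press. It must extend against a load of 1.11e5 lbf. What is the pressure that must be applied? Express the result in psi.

P ≈ 4330 psi

Cap-side area A_cap = π/4 × (5.71 in)² = 25.61 in^2
P = F / A = 1.11e5 lbf / A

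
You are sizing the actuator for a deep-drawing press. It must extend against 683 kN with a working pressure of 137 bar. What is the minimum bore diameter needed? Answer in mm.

Extension force acts on the full piston face: F = P × (π/4)D².
D = √(4F / (πP)) = √(4 × 683 kN / (π × 137 bar))

D ≈ 252 mm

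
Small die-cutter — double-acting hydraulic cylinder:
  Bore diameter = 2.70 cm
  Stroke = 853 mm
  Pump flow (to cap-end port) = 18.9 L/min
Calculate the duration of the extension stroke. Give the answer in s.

t ≈ 1.55 s

Cap-side area A_cap = π/4 × (2.70 cm)² = 5.726 cm^2
Swept volume V = A × L; t = V / Q = A·L / Q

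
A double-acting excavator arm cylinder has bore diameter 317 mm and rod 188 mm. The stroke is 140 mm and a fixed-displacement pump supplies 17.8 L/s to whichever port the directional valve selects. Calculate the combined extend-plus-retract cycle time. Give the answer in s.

Cap-side area A_cap = π/4 × (317 mm)² = 78920 mm^2
Rod-side annular area A_ann = π/4 × (317² − 188²) = 51160 mm^2
t_ext = A_cap·L/Q = 0.6207 s
t_ret = A_ann·L/Q = 0.4024 s
t_cycle = t_ext + t_ret

t ≈ 1.02 s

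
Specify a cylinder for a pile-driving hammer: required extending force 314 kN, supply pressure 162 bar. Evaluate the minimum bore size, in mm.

Extension force acts on the full piston face: F = P × (π/4)D².
D = √(4F / (πP)) = √(4 × 314 kN / (π × 162 bar))

D ≈ 157 mm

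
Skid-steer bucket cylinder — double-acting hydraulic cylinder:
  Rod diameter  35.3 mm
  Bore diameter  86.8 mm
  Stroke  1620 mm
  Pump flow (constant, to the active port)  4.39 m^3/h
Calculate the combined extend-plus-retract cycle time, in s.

t ≈ 14.4 s

Cap-side area A_cap = π/4 × (86.8 mm)² = 5917 mm^2
Rod-side annular area A_ann = π/4 × (86.8² − 35.3²) = 4939 mm^2
t_ext = A_cap·L/Q = 7.861 s
t_ret = A_ann·L/Q = 6.561 s
t_cycle = t_ext + t_ret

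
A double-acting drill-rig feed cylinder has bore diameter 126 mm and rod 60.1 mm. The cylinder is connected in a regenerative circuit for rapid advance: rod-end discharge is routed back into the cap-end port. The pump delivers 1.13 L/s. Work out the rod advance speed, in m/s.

In regeneration the rod-end outflow joins the pump flow into the cap end, so the net volume the pump must supply per unit advance equals the rod cross-section area.
Rod cross-section A_rod = π/4 × (60.1 mm)² = 2837 mm^2
v = Q_pump / A_rod

v ≈ 0.398 m/s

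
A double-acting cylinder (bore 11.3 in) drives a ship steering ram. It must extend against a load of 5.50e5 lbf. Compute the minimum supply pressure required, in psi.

Cap-side area A_cap = π/4 × (11.3 in)² = 100.3 in^2
P = F / A = 5.50e5 lbf / A

P ≈ 5480 psi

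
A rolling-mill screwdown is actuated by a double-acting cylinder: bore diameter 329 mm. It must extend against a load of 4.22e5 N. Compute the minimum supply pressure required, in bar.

P ≈ 49.6 bar

Cap-side area A_cap = π/4 × (329 mm)² = 85010 mm^2
P = F / A = 4.22e5 N / A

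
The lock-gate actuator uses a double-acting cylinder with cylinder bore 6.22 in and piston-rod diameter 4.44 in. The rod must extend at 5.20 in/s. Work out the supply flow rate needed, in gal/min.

Cap-side area A_cap = π/4 × (6.22 in)² = 30.39 in^2
Q = A × v

Q ≈ 41.0 gal/min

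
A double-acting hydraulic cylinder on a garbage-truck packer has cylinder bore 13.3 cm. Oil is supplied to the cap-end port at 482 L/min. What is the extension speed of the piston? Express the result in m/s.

v ≈ 0.578 m/s

Cap-side area A_cap = π/4 × (13.3 cm)² = 138.9 cm^2
v = Q / A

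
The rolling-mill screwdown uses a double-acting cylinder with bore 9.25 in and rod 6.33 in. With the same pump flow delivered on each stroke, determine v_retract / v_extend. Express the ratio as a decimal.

v_ret/v_ext ≈ 1.88

Cap-side area A_cap = π/4 × (9.25 in)² = 67.20 in^2
Rod-side annular area A_ann = π/4 × (9.25² − 6.33²) = 35.73 in^2
For equal Q, v ∝ 1/A, so v_ret/v_ext = A_cap/A_ann.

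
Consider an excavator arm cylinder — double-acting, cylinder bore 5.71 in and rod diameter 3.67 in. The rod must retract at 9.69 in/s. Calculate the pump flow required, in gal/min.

Rod-side annular area A_ann = π/4 × (5.71² − 3.67²) = 15.03 in^2
Q = A × v

Q ≈ 37.8 gal/min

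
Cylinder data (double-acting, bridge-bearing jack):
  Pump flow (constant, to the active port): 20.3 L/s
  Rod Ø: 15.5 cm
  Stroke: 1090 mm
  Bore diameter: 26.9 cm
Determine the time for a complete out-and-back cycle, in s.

t ≈ 5.09 s

Cap-side area A_cap = π/4 × (26.9 cm)² = 568.3 cm^2
Rod-side annular area A_ann = π/4 × (26.9² − 15.5²) = 379.6 cm^2
t_ext = A_cap·L/Q = 3.052 s
t_ret = A_ann·L/Q = 2.038 s
t_cycle = t_ext + t_ret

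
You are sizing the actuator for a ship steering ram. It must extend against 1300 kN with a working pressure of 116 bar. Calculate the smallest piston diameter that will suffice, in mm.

Extension force acts on the full piston face: F = P × (π/4)D².
D = √(4F / (πP)) = √(4 × 1300 kN / (π × 116 bar))

D ≈ 378 mm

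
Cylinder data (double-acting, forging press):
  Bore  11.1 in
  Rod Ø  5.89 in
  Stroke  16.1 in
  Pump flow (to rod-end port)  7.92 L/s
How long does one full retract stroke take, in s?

t ≈ 2.32 s

Rod-side annular area A_ann = π/4 × (11.1² − 5.89²) = 69.52 in^2
Swept volume V = A × L; t = V / Q = A·L / Q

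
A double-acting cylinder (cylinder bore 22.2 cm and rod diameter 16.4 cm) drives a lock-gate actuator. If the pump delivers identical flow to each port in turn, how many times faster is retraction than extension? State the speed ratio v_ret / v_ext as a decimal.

Cap-side area A_cap = π/4 × (22.2 cm)² = 387.1 cm^2
Rod-side annular area A_ann = π/4 × (22.2² − 16.4²) = 175.8 cm^2
For equal Q, v ∝ 1/A, so v_ret/v_ext = A_cap/A_ann.

v_ret/v_ext ≈ 2.20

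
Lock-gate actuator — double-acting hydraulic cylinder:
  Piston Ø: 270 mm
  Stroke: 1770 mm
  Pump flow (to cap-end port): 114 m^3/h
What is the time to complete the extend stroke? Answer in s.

Cap-side area A_cap = π/4 × (270 mm)² = 57260 mm^2
Swept volume V = A × L; t = V / Q = A·L / Q

t ≈ 3.20 s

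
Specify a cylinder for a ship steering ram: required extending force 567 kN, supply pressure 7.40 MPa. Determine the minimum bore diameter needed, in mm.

D ≈ 312 mm

Extension force acts on the full piston face: F = P × (π/4)D².
D = √(4F / (πP)) = √(4 × 567 kN / (π × 7.40 MPa))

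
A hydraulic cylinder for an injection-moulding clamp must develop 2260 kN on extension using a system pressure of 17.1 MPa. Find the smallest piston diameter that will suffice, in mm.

D ≈ 410 mm

Extension force acts on the full piston face: F = P × (π/4)D².
D = √(4F / (πP)) = √(4 × 2260 kN / (π × 17.1 MPa))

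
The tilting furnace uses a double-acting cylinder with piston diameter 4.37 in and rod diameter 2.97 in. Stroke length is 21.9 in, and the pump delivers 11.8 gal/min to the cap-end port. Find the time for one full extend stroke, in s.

t ≈ 7.23 s

Cap-side area A_cap = π/4 × (4.37 in)² = 15.00 in^2
Swept volume V = A × L; t = V / Q = A·L / Q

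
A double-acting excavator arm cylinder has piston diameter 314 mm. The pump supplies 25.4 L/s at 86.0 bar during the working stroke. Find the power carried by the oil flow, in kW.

Hydraulic power = P × Q

W ≈ 218 kW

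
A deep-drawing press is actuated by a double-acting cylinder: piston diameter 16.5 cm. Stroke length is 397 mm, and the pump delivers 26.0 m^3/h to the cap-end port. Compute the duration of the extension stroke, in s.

Cap-side area A_cap = π/4 × (16.5 cm)² = 213.8 cm^2
Swept volume V = A × L; t = V / Q = A·L / Q

t ≈ 1.18 s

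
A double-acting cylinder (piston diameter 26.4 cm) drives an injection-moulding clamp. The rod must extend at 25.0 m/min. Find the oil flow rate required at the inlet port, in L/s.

Cap-side area A_cap = π/4 × (26.4 cm)² = 547.4 cm^2
Q = A × v

Q ≈ 22.8 L/s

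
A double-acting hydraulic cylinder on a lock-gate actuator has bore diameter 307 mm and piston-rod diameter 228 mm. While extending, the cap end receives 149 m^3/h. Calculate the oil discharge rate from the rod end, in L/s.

Q_out ≈ 18.6 L/s

Cap-side area A_cap = π/4 × (307 mm)² = 74020 mm^2
Rod-side annular area A_ann = π/4 × (307² − 228²) = 33190 mm^2
Piston speed v = Q_in/A_cap; rod-end outflow Q_out = v × A_ann = Q_in × A_ann/A_cap.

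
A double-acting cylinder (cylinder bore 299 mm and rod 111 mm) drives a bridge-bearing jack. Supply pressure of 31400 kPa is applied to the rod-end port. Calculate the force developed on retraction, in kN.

F ≈ 1900 kN

Rod-side annular area A_ann = π/4 × (299² − 111²) = 60540 mm^2
On retraction the pressure acts on the annular area (bore minus rod).
F = P × A_ann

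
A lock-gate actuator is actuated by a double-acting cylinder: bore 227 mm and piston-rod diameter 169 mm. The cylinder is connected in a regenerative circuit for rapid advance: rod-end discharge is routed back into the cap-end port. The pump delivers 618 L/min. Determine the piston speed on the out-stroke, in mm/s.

v ≈ 459 mm/s

In regeneration the rod-end outflow joins the pump flow into the cap end, so the net volume the pump must supply per unit advance equals the rod cross-section area.
Rod cross-section A_rod = π/4 × (169 mm)² = 22430 mm^2
v = Q_pump / A_rod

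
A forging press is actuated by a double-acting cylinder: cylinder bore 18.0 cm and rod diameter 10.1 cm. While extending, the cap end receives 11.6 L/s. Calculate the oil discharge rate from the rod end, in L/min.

Cap-side area A_cap = π/4 × (18.0 cm)² = 254.5 cm^2
Rod-side annular area A_ann = π/4 × (18.0² − 10.1²) = 174.4 cm^2
Piston speed v = Q_in/A_cap; rod-end outflow Q_out = v × A_ann = Q_in × A_ann/A_cap.

Q_out ≈ 477 L/min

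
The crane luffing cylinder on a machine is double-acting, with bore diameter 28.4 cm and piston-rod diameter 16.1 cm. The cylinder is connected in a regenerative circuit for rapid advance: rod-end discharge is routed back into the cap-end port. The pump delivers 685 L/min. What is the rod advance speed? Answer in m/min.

In regeneration the rod-end outflow joins the pump flow into the cap end, so the net volume the pump must supply per unit advance equals the rod cross-section area.
Rod cross-section A_rod = π/4 × (16.1 cm)² = 203.6 cm^2
v = Q_pump / A_rod

v ≈ 33.6 m/min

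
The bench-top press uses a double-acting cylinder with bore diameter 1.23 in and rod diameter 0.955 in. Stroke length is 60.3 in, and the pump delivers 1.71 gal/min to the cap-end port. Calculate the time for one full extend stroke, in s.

Cap-side area A_cap = π/4 × (1.23 in)² = 1.188 in^2
Swept volume V = A × L; t = V / Q = A·L / Q

t ≈ 10.9 s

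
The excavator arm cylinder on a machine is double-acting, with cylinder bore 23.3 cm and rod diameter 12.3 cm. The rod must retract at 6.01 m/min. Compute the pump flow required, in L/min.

Q ≈ 185 L/min

Rod-side annular area A_ann = π/4 × (23.3² − 12.3²) = 307.6 cm^2
Q = A × v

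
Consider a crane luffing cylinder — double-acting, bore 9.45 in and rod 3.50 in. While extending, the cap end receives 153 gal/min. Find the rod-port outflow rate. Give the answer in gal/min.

Q_out ≈ 132 gal/min

Cap-side area A_cap = π/4 × (9.45 in)² = 70.14 in^2
Rod-side annular area A_ann = π/4 × (9.45² − 3.50²) = 60.52 in^2
Piston speed v = Q_in/A_cap; rod-end outflow Q_out = v × A_ann = Q_in × A_ann/A_cap.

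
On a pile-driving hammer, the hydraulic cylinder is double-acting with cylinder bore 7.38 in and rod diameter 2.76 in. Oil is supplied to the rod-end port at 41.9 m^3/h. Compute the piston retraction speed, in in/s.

Rod-side annular area A_ann = π/4 × (7.38² − 2.76²) = 36.79 in^2
Flow into the rod-end port fills the annular volume.
v = Q / A

v ≈ 19.3 in/s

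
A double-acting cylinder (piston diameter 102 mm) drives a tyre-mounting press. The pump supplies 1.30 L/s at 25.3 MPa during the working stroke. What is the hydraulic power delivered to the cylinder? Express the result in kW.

Hydraulic power = P × Q

W ≈ 32.9 kW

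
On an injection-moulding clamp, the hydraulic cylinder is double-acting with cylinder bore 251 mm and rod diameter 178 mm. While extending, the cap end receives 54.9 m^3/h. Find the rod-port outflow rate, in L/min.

Cap-side area A_cap = π/4 × (251 mm)² = 49480 mm^2
Rod-side annular area A_ann = π/4 × (251² − 178²) = 24600 mm^2
Piston speed v = Q_in/A_cap; rod-end outflow Q_out = v × A_ann = Q_in × A_ann/A_cap.

Q_out ≈ 455 L/min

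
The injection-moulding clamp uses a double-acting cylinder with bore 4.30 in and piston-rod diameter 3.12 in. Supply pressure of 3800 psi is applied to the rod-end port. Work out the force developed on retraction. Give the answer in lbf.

F ≈ 26100 lbf

Rod-side annular area A_ann = π/4 × (4.30² − 3.12²) = 6.877 in^2
On retraction the pressure acts on the annular area (bore minus rod).
F = P × A_ann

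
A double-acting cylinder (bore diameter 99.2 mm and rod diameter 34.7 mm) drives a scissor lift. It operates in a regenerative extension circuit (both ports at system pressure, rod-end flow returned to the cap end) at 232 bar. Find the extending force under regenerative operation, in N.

With equal pressure on both faces, forces on the annular region cancel; the net push is pressure × rod cross-section.
Rod cross-section A_rod = π/4 × (34.7 mm)² = 945.7 mm^2
F = P × A_rod

F ≈ 21900 N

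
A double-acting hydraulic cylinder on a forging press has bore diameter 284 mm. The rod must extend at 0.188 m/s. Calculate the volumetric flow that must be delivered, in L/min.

Q ≈ 715 L/min

Cap-side area A_cap = π/4 × (284 mm)² = 63350 mm^2
Q = A × v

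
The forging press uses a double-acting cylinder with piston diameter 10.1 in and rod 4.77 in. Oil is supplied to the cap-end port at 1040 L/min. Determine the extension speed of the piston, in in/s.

Cap-side area A_cap = π/4 × (10.1 in)² = 80.12 in^2
v = Q / A

v ≈ 13.2 in/s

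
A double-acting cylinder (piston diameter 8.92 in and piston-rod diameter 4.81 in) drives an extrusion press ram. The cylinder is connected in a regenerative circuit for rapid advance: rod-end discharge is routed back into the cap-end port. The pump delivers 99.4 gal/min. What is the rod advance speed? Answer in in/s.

In regeneration the rod-end outflow joins the pump flow into the cap end, so the net volume the pump must supply per unit advance equals the rod cross-section area.
Rod cross-section A_rod = π/4 × (4.81 in)² = 18.17 in^2
v = Q_pump / A_rod

v ≈ 21.1 in/s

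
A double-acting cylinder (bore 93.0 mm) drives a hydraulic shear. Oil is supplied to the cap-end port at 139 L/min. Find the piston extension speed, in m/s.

Cap-side area A_cap = π/4 × (93.0 mm)² = 6793 mm^2
v = Q / A

v ≈ 0.341 m/s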